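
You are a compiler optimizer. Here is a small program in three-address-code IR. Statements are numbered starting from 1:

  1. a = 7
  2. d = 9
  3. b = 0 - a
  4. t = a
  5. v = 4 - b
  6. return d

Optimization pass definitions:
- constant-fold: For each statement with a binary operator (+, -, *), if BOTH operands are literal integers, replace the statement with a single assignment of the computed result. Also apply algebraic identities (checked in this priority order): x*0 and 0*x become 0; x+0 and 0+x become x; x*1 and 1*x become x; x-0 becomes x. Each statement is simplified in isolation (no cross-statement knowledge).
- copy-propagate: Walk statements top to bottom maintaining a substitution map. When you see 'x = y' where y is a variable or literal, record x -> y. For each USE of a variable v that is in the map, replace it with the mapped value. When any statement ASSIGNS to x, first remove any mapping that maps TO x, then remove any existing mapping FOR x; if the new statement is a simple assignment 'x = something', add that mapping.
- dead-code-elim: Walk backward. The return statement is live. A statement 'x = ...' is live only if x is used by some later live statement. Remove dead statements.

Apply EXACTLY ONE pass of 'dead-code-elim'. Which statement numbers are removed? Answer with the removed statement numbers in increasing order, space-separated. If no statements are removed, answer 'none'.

Answer: 1 3 4 5

Derivation:
Backward liveness scan:
Stmt 1 'a = 7': DEAD (a not in live set [])
Stmt 2 'd = 9': KEEP (d is live); live-in = []
Stmt 3 'b = 0 - a': DEAD (b not in live set ['d'])
Stmt 4 't = a': DEAD (t not in live set ['d'])
Stmt 5 'v = 4 - b': DEAD (v not in live set ['d'])
Stmt 6 'return d': KEEP (return); live-in = ['d']
Removed statement numbers: [1, 3, 4, 5]
Surviving IR:
  d = 9
  return d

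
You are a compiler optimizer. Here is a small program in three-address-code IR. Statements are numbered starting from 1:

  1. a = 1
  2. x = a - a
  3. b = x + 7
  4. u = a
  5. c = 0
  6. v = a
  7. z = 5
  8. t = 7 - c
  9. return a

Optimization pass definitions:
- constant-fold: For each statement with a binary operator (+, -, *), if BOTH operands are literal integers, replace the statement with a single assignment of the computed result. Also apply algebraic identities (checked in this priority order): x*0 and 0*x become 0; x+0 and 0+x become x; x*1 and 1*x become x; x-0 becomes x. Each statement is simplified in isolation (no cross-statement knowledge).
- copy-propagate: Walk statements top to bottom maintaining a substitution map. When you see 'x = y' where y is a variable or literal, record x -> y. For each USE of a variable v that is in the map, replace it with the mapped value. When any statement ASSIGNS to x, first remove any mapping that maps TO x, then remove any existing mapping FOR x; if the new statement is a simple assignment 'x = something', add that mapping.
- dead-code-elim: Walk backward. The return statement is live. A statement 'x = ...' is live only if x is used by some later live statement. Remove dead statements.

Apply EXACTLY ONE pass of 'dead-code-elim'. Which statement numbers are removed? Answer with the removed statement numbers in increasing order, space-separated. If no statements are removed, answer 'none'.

Answer: 2 3 4 5 6 7 8

Derivation:
Backward liveness scan:
Stmt 1 'a = 1': KEEP (a is live); live-in = []
Stmt 2 'x = a - a': DEAD (x not in live set ['a'])
Stmt 3 'b = x + 7': DEAD (b not in live set ['a'])
Stmt 4 'u = a': DEAD (u not in live set ['a'])
Stmt 5 'c = 0': DEAD (c not in live set ['a'])
Stmt 6 'v = a': DEAD (v not in live set ['a'])
Stmt 7 'z = 5': DEAD (z not in live set ['a'])
Stmt 8 't = 7 - c': DEAD (t not in live set ['a'])
Stmt 9 'return a': KEEP (return); live-in = ['a']
Removed statement numbers: [2, 3, 4, 5, 6, 7, 8]
Surviving IR:
  a = 1
  return a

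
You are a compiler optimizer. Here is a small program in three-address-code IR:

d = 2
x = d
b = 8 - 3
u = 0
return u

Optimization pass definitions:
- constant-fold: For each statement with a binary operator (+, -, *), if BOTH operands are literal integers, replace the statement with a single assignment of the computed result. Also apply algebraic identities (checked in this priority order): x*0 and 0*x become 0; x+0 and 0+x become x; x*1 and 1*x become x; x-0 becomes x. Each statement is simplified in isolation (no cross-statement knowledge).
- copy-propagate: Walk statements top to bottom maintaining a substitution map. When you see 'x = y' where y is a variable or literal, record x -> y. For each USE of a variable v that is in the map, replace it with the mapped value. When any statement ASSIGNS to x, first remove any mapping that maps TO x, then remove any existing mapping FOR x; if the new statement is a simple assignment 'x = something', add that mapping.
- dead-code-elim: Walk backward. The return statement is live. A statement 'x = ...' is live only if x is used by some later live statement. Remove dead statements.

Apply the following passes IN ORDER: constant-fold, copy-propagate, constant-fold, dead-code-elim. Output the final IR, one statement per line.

Answer: return 0

Derivation:
Initial IR:
  d = 2
  x = d
  b = 8 - 3
  u = 0
  return u
After constant-fold (5 stmts):
  d = 2
  x = d
  b = 5
  u = 0
  return u
After copy-propagate (5 stmts):
  d = 2
  x = 2
  b = 5
  u = 0
  return 0
After constant-fold (5 stmts):
  d = 2
  x = 2
  b = 5
  u = 0
  return 0
After dead-code-elim (1 stmts):
  return 0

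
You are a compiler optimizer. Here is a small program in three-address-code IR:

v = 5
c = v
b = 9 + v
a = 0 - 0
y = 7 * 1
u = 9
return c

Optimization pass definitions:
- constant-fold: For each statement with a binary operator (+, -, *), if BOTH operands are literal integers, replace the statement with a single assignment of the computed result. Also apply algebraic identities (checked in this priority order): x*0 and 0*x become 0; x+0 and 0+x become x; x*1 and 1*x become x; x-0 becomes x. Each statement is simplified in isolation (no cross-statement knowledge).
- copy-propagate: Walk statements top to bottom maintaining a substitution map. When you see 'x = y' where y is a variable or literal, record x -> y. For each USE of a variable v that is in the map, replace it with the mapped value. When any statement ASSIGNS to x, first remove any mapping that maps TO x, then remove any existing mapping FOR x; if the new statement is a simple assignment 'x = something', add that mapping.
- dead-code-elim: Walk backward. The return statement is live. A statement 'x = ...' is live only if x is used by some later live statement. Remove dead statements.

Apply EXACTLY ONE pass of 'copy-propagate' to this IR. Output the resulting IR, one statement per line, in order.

Applying copy-propagate statement-by-statement:
  [1] v = 5  (unchanged)
  [2] c = v  -> c = 5
  [3] b = 9 + v  -> b = 9 + 5
  [4] a = 0 - 0  (unchanged)
  [5] y = 7 * 1  (unchanged)
  [6] u = 9  (unchanged)
  [7] return c  -> return 5
Result (7 stmts):
  v = 5
  c = 5
  b = 9 + 5
  a = 0 - 0
  y = 7 * 1
  u = 9
  return 5

Answer: v = 5
c = 5
b = 9 + 5
a = 0 - 0
y = 7 * 1
u = 9
return 5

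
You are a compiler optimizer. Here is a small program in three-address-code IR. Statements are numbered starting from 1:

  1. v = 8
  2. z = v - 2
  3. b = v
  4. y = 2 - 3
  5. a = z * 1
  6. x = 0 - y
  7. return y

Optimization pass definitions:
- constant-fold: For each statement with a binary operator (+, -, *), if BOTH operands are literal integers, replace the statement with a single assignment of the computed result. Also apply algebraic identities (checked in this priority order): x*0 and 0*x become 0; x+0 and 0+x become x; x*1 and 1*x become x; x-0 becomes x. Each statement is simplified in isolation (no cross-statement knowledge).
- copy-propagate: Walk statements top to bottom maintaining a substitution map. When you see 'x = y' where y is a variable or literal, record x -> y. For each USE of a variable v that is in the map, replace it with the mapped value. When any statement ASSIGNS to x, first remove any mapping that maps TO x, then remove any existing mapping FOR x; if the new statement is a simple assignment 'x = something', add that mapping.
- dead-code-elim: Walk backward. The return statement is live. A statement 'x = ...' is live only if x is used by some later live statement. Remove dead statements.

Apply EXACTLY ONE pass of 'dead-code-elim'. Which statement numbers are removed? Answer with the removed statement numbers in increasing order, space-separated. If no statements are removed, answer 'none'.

Answer: 1 2 3 5 6

Derivation:
Backward liveness scan:
Stmt 1 'v = 8': DEAD (v not in live set [])
Stmt 2 'z = v - 2': DEAD (z not in live set [])
Stmt 3 'b = v': DEAD (b not in live set [])
Stmt 4 'y = 2 - 3': KEEP (y is live); live-in = []
Stmt 5 'a = z * 1': DEAD (a not in live set ['y'])
Stmt 6 'x = 0 - y': DEAD (x not in live set ['y'])
Stmt 7 'return y': KEEP (return); live-in = ['y']
Removed statement numbers: [1, 2, 3, 5, 6]
Surviving IR:
  y = 2 - 3
  return y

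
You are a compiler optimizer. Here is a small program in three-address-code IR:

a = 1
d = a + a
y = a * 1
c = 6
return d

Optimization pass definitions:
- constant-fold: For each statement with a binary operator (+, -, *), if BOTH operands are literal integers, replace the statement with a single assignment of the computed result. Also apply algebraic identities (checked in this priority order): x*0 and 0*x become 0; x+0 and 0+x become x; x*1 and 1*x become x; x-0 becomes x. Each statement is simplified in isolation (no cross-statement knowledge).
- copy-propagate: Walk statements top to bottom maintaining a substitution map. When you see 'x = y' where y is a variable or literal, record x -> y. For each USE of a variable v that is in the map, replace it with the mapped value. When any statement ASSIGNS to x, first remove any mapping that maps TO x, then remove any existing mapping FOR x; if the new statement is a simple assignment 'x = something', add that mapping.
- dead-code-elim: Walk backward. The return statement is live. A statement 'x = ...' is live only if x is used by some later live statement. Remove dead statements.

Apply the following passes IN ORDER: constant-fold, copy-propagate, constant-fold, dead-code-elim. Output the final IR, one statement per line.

Initial IR:
  a = 1
  d = a + a
  y = a * 1
  c = 6
  return d
After constant-fold (5 stmts):
  a = 1
  d = a + a
  y = a
  c = 6
  return d
After copy-propagate (5 stmts):
  a = 1
  d = 1 + 1
  y = 1
  c = 6
  return d
After constant-fold (5 stmts):
  a = 1
  d = 2
  y = 1
  c = 6
  return d
After dead-code-elim (2 stmts):
  d = 2
  return d

Answer: d = 2
return d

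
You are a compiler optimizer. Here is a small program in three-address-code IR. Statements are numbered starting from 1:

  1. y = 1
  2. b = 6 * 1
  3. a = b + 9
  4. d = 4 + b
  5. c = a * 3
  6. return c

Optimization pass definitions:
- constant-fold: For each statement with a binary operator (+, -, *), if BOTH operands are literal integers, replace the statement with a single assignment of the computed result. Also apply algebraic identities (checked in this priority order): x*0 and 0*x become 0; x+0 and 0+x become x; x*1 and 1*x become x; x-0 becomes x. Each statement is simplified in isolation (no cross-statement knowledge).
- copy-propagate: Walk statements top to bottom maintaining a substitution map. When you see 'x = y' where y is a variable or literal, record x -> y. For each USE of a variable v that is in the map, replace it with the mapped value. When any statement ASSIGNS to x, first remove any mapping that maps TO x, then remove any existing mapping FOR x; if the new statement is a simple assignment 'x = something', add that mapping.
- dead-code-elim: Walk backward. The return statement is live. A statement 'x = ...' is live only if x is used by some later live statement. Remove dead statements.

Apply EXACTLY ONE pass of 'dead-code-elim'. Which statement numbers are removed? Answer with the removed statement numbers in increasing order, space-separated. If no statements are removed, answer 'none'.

Backward liveness scan:
Stmt 1 'y = 1': DEAD (y not in live set [])
Stmt 2 'b = 6 * 1': KEEP (b is live); live-in = []
Stmt 3 'a = b + 9': KEEP (a is live); live-in = ['b']
Stmt 4 'd = 4 + b': DEAD (d not in live set ['a'])
Stmt 5 'c = a * 3': KEEP (c is live); live-in = ['a']
Stmt 6 'return c': KEEP (return); live-in = ['c']
Removed statement numbers: [1, 4]
Surviving IR:
  b = 6 * 1
  a = b + 9
  c = a * 3
  return c

Answer: 1 4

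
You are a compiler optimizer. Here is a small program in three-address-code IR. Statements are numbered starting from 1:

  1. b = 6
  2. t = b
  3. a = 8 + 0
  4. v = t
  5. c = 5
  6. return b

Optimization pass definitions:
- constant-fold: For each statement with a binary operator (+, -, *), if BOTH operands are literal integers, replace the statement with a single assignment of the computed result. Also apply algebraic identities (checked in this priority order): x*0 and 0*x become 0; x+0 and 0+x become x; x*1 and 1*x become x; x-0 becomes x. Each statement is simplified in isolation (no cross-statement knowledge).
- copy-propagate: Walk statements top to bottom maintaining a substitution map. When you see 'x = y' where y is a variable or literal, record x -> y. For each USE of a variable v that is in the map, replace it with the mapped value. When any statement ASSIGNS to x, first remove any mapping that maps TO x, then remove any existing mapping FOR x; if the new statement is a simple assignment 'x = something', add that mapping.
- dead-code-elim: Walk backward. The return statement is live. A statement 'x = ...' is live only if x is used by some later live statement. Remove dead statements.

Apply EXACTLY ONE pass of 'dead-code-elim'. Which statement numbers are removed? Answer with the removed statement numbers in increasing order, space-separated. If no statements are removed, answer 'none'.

Answer: 2 3 4 5

Derivation:
Backward liveness scan:
Stmt 1 'b = 6': KEEP (b is live); live-in = []
Stmt 2 't = b': DEAD (t not in live set ['b'])
Stmt 3 'a = 8 + 0': DEAD (a not in live set ['b'])
Stmt 4 'v = t': DEAD (v not in live set ['b'])
Stmt 5 'c = 5': DEAD (c not in live set ['b'])
Stmt 6 'return b': KEEP (return); live-in = ['b']
Removed statement numbers: [2, 3, 4, 5]
Surviving IR:
  b = 6
  return b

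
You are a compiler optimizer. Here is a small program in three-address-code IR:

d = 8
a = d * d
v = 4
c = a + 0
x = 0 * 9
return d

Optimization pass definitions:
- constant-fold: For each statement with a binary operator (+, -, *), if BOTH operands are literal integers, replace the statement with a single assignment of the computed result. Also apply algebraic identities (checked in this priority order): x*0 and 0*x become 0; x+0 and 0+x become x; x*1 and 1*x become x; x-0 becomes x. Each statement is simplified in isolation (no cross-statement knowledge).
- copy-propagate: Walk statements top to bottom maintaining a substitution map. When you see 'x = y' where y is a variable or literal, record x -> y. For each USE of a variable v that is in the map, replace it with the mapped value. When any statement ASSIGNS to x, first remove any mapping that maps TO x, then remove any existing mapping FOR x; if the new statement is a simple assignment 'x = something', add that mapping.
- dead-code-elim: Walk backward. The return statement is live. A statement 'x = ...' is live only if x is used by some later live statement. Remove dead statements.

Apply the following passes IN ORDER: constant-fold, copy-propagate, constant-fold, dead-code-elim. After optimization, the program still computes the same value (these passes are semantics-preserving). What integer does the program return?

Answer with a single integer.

Answer: 8

Derivation:
Initial IR:
  d = 8
  a = d * d
  v = 4
  c = a + 0
  x = 0 * 9
  return d
After constant-fold (6 stmts):
  d = 8
  a = d * d
  v = 4
  c = a
  x = 0
  return d
After copy-propagate (6 stmts):
  d = 8
  a = 8 * 8
  v = 4
  c = a
  x = 0
  return 8
After constant-fold (6 stmts):
  d = 8
  a = 64
  v = 4
  c = a
  x = 0
  return 8
After dead-code-elim (1 stmts):
  return 8
Evaluate:
  d = 8  =>  d = 8
  a = d * d  =>  a = 64
  v = 4  =>  v = 4
  c = a + 0  =>  c = 64
  x = 0 * 9  =>  x = 0
  return d = 8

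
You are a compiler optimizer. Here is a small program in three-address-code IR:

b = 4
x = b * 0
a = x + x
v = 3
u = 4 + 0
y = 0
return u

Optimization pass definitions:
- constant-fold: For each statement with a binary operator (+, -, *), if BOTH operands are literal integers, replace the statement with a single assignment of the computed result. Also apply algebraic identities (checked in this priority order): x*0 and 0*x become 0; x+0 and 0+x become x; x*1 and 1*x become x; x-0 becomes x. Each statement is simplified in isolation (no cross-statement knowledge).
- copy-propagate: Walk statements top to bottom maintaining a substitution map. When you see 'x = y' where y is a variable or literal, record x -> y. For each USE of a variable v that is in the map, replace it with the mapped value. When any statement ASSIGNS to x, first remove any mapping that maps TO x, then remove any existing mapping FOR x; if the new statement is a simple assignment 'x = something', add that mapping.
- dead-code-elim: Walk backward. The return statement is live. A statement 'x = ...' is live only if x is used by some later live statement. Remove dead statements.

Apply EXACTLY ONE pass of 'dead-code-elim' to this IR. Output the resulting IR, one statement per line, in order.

Answer: u = 4 + 0
return u

Derivation:
Applying dead-code-elim statement-by-statement:
  [7] return u  -> KEEP (return); live=['u']
  [6] y = 0  -> DEAD (y not live)
  [5] u = 4 + 0  -> KEEP; live=[]
  [4] v = 3  -> DEAD (v not live)
  [3] a = x + x  -> DEAD (a not live)
  [2] x = b * 0  -> DEAD (x not live)
  [1] b = 4  -> DEAD (b not live)
Result (2 stmts):
  u = 4 + 0
  return u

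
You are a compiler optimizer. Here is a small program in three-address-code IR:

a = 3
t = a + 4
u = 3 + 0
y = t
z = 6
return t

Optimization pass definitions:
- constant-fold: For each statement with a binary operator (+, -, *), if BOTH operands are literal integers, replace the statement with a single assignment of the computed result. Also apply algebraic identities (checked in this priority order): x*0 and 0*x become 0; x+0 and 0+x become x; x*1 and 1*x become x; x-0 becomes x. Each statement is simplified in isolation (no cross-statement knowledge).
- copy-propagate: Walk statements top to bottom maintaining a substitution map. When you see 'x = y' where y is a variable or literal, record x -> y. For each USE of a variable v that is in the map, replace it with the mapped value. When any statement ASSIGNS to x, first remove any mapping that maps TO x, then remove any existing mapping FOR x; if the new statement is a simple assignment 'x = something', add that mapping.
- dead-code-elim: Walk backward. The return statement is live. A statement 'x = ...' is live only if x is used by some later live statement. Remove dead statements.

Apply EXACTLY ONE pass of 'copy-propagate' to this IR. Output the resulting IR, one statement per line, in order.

Answer: a = 3
t = 3 + 4
u = 3 + 0
y = t
z = 6
return t

Derivation:
Applying copy-propagate statement-by-statement:
  [1] a = 3  (unchanged)
  [2] t = a + 4  -> t = 3 + 4
  [3] u = 3 + 0  (unchanged)
  [4] y = t  (unchanged)
  [5] z = 6  (unchanged)
  [6] return t  (unchanged)
Result (6 stmts):
  a = 3
  t = 3 + 4
  u = 3 + 0
  y = t
  z = 6
  return t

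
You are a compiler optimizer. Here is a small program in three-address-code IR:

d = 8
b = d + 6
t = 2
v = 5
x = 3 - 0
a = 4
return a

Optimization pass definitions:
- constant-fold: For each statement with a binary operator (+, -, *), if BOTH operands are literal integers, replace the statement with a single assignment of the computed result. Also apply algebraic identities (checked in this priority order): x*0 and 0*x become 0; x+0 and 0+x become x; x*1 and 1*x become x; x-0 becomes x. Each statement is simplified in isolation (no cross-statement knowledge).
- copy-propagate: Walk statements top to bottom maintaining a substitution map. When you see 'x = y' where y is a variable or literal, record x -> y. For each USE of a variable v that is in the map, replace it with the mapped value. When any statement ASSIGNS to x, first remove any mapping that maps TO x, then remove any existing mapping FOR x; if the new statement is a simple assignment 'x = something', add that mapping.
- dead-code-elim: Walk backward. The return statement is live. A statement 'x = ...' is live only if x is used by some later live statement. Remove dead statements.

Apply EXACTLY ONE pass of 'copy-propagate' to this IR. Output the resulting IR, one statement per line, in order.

Answer: d = 8
b = 8 + 6
t = 2
v = 5
x = 3 - 0
a = 4
return 4

Derivation:
Applying copy-propagate statement-by-statement:
  [1] d = 8  (unchanged)
  [2] b = d + 6  -> b = 8 + 6
  [3] t = 2  (unchanged)
  [4] v = 5  (unchanged)
  [5] x = 3 - 0  (unchanged)
  [6] a = 4  (unchanged)
  [7] return a  -> return 4
Result (7 stmts):
  d = 8
  b = 8 + 6
  t = 2
  v = 5
  x = 3 - 0
  a = 4
  return 4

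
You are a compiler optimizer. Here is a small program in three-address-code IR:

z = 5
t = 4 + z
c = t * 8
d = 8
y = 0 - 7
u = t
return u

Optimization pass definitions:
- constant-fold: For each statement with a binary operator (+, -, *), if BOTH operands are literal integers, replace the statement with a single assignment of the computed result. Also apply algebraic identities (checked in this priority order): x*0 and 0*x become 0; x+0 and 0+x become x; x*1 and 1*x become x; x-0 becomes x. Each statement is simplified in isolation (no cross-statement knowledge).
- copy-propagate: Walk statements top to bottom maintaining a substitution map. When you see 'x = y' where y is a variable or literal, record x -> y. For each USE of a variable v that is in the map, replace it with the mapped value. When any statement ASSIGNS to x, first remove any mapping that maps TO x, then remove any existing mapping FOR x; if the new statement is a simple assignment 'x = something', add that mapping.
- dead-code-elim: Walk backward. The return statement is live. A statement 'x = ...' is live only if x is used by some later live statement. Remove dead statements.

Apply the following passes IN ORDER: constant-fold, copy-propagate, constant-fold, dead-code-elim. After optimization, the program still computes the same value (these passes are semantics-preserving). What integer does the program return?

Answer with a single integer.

Answer: 9

Derivation:
Initial IR:
  z = 5
  t = 4 + z
  c = t * 8
  d = 8
  y = 0 - 7
  u = t
  return u
After constant-fold (7 stmts):
  z = 5
  t = 4 + z
  c = t * 8
  d = 8
  y = -7
  u = t
  return u
After copy-propagate (7 stmts):
  z = 5
  t = 4 + 5
  c = t * 8
  d = 8
  y = -7
  u = t
  return t
After constant-fold (7 stmts):
  z = 5
  t = 9
  c = t * 8
  d = 8
  y = -7
  u = t
  return t
After dead-code-elim (2 stmts):
  t = 9
  return t
Evaluate:
  z = 5  =>  z = 5
  t = 4 + z  =>  t = 9
  c = t * 8  =>  c = 72
  d = 8  =>  d = 8
  y = 0 - 7  =>  y = -7
  u = t  =>  u = 9
  return u = 9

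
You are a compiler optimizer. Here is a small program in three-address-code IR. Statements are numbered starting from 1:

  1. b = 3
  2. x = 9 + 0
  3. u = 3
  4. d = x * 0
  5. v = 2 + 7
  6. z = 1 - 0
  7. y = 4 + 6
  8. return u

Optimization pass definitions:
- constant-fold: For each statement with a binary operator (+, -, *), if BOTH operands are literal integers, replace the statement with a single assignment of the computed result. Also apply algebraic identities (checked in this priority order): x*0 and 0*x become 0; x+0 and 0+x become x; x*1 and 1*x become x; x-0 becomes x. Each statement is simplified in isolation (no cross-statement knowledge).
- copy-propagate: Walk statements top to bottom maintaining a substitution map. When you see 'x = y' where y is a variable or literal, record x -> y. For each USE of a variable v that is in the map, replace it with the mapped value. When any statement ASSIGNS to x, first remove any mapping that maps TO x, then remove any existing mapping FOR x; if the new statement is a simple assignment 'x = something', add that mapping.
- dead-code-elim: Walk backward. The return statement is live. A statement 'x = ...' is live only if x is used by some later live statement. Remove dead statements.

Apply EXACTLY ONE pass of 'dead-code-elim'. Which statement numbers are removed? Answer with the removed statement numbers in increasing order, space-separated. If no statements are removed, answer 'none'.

Backward liveness scan:
Stmt 1 'b = 3': DEAD (b not in live set [])
Stmt 2 'x = 9 + 0': DEAD (x not in live set [])
Stmt 3 'u = 3': KEEP (u is live); live-in = []
Stmt 4 'd = x * 0': DEAD (d not in live set ['u'])
Stmt 5 'v = 2 + 7': DEAD (v not in live set ['u'])
Stmt 6 'z = 1 - 0': DEAD (z not in live set ['u'])
Stmt 7 'y = 4 + 6': DEAD (y not in live set ['u'])
Stmt 8 'return u': KEEP (return); live-in = ['u']
Removed statement numbers: [1, 2, 4, 5, 6, 7]
Surviving IR:
  u = 3
  return u

Answer: 1 2 4 5 6 7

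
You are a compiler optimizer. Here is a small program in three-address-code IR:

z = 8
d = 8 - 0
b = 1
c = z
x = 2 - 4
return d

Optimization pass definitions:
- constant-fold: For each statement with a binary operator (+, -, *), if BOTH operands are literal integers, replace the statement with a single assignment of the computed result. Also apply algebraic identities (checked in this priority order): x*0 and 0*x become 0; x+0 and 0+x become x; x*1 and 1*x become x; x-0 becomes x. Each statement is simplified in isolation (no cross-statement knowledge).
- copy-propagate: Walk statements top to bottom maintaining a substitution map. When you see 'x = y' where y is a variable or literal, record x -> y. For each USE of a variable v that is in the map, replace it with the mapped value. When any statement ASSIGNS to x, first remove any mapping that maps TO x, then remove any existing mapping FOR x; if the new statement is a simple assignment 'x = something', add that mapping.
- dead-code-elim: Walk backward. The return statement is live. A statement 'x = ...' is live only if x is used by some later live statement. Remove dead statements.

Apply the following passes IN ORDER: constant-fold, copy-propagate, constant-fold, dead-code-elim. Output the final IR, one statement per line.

Initial IR:
  z = 8
  d = 8 - 0
  b = 1
  c = z
  x = 2 - 4
  return d
After constant-fold (6 stmts):
  z = 8
  d = 8
  b = 1
  c = z
  x = -2
  return d
After copy-propagate (6 stmts):
  z = 8
  d = 8
  b = 1
  c = 8
  x = -2
  return 8
After constant-fold (6 stmts):
  z = 8
  d = 8
  b = 1
  c = 8
  x = -2
  return 8
After dead-code-elim (1 stmts):
  return 8

Answer: return 8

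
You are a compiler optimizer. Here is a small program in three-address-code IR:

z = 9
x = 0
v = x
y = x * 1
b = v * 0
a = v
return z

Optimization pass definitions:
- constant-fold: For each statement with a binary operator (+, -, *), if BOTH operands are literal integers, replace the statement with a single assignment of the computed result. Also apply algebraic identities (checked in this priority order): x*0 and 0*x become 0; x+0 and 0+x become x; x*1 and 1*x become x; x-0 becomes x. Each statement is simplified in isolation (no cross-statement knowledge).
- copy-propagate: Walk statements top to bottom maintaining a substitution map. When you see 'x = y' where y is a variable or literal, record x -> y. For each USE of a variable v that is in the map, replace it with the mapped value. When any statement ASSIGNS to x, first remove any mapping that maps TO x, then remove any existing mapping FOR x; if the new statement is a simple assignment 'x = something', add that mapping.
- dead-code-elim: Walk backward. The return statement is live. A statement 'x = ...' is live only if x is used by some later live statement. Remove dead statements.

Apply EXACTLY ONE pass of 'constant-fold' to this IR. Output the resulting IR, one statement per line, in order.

Answer: z = 9
x = 0
v = x
y = x
b = 0
a = v
return z

Derivation:
Applying constant-fold statement-by-statement:
  [1] z = 9  (unchanged)
  [2] x = 0  (unchanged)
  [3] v = x  (unchanged)
  [4] y = x * 1  -> y = x
  [5] b = v * 0  -> b = 0
  [6] a = v  (unchanged)
  [7] return z  (unchanged)
Result (7 stmts):
  z = 9
  x = 0
  v = x
  y = x
  b = 0
  a = v
  return z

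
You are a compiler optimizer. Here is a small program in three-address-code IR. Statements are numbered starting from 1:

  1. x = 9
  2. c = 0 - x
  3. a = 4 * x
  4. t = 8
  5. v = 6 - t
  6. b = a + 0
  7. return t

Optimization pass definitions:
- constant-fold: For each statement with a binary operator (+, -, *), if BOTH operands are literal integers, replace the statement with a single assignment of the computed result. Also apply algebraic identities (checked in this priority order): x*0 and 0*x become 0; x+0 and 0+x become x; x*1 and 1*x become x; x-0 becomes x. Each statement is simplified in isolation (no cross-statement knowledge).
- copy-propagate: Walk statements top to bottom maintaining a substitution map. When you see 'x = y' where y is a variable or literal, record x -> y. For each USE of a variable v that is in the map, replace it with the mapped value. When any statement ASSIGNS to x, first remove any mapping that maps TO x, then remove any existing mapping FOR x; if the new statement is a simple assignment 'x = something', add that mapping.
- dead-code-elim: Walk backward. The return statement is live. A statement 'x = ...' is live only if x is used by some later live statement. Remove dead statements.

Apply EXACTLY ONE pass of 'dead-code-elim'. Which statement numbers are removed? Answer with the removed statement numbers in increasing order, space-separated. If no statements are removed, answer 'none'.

Answer: 1 2 3 5 6

Derivation:
Backward liveness scan:
Stmt 1 'x = 9': DEAD (x not in live set [])
Stmt 2 'c = 0 - x': DEAD (c not in live set [])
Stmt 3 'a = 4 * x': DEAD (a not in live set [])
Stmt 4 't = 8': KEEP (t is live); live-in = []
Stmt 5 'v = 6 - t': DEAD (v not in live set ['t'])
Stmt 6 'b = a + 0': DEAD (b not in live set ['t'])
Stmt 7 'return t': KEEP (return); live-in = ['t']
Removed statement numbers: [1, 2, 3, 5, 6]
Surviving IR:
  t = 8
  return t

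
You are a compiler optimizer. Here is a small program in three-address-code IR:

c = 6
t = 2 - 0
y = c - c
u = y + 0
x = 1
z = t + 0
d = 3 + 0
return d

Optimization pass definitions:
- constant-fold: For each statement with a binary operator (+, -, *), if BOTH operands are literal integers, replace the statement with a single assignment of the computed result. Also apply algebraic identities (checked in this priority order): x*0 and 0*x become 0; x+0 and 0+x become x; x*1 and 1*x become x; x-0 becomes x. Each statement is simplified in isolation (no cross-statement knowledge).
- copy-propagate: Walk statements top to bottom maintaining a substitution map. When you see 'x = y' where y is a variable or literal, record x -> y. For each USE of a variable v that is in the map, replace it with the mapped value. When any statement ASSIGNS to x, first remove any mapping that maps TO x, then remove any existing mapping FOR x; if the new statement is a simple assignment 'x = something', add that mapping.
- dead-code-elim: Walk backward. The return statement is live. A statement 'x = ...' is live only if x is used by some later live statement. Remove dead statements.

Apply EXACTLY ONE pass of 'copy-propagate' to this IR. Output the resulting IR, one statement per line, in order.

Answer: c = 6
t = 2 - 0
y = 6 - 6
u = y + 0
x = 1
z = t + 0
d = 3 + 0
return d

Derivation:
Applying copy-propagate statement-by-statement:
  [1] c = 6  (unchanged)
  [2] t = 2 - 0  (unchanged)
  [3] y = c - c  -> y = 6 - 6
  [4] u = y + 0  (unchanged)
  [5] x = 1  (unchanged)
  [6] z = t + 0  (unchanged)
  [7] d = 3 + 0  (unchanged)
  [8] return d  (unchanged)
Result (8 stmts):
  c = 6
  t = 2 - 0
  y = 6 - 6
  u = y + 0
  x = 1
  z = t + 0
  d = 3 + 0
  return d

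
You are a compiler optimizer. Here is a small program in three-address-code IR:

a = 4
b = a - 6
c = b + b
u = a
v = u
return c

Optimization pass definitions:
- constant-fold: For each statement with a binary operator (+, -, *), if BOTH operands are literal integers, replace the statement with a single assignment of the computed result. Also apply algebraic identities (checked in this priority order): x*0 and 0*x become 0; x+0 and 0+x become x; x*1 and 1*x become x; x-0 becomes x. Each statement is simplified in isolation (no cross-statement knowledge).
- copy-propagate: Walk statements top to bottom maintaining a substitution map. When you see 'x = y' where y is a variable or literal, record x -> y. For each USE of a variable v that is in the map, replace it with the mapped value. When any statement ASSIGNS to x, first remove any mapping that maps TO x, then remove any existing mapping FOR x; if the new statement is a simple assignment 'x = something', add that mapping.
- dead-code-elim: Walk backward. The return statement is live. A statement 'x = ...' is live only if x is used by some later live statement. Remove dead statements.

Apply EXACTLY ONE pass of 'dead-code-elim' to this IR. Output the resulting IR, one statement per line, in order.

Applying dead-code-elim statement-by-statement:
  [6] return c  -> KEEP (return); live=['c']
  [5] v = u  -> DEAD (v not live)
  [4] u = a  -> DEAD (u not live)
  [3] c = b + b  -> KEEP; live=['b']
  [2] b = a - 6  -> KEEP; live=['a']
  [1] a = 4  -> KEEP; live=[]
Result (4 stmts):
  a = 4
  b = a - 6
  c = b + b
  return c

Answer: a = 4
b = a - 6
c = b + b
return c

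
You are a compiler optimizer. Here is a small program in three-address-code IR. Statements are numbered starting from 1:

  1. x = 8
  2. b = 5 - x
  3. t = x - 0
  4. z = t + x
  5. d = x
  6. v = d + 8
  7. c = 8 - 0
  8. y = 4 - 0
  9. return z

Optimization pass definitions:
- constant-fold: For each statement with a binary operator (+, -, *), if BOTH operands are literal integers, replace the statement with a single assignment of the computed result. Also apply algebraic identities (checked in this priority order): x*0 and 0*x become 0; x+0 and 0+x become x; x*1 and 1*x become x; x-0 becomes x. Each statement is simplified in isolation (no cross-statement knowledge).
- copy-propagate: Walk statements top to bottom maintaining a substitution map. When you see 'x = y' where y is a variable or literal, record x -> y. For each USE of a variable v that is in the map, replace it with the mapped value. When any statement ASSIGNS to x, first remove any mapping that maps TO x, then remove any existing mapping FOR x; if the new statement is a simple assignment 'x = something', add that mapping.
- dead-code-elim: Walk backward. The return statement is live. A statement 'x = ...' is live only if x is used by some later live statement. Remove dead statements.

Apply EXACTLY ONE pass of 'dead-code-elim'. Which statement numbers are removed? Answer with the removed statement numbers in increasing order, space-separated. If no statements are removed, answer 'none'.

Backward liveness scan:
Stmt 1 'x = 8': KEEP (x is live); live-in = []
Stmt 2 'b = 5 - x': DEAD (b not in live set ['x'])
Stmt 3 't = x - 0': KEEP (t is live); live-in = ['x']
Stmt 4 'z = t + x': KEEP (z is live); live-in = ['t', 'x']
Stmt 5 'd = x': DEAD (d not in live set ['z'])
Stmt 6 'v = d + 8': DEAD (v not in live set ['z'])
Stmt 7 'c = 8 - 0': DEAD (c not in live set ['z'])
Stmt 8 'y = 4 - 0': DEAD (y not in live set ['z'])
Stmt 9 'return z': KEEP (return); live-in = ['z']
Removed statement numbers: [2, 5, 6, 7, 8]
Surviving IR:
  x = 8
  t = x - 0
  z = t + x
  return z

Answer: 2 5 6 7 8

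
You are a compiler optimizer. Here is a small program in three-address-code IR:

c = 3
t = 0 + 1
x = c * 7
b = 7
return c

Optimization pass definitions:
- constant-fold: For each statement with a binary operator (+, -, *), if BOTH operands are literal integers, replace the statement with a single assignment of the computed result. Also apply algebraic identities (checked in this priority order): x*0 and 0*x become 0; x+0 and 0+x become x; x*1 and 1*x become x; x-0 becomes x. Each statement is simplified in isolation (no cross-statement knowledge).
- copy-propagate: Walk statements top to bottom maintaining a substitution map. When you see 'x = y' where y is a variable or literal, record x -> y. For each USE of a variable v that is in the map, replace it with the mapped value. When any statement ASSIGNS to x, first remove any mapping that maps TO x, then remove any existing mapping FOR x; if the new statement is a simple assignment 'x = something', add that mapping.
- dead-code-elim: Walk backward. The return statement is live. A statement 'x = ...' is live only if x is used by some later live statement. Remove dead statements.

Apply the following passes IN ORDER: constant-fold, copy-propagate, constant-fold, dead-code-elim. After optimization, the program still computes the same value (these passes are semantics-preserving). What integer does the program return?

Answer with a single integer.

Answer: 3

Derivation:
Initial IR:
  c = 3
  t = 0 + 1
  x = c * 7
  b = 7
  return c
After constant-fold (5 stmts):
  c = 3
  t = 1
  x = c * 7
  b = 7
  return c
After copy-propagate (5 stmts):
  c = 3
  t = 1
  x = 3 * 7
  b = 7
  return 3
After constant-fold (5 stmts):
  c = 3
  t = 1
  x = 21
  b = 7
  return 3
After dead-code-elim (1 stmts):
  return 3
Evaluate:
  c = 3  =>  c = 3
  t = 0 + 1  =>  t = 1
  x = c * 7  =>  x = 21
  b = 7  =>  b = 7
  return c = 3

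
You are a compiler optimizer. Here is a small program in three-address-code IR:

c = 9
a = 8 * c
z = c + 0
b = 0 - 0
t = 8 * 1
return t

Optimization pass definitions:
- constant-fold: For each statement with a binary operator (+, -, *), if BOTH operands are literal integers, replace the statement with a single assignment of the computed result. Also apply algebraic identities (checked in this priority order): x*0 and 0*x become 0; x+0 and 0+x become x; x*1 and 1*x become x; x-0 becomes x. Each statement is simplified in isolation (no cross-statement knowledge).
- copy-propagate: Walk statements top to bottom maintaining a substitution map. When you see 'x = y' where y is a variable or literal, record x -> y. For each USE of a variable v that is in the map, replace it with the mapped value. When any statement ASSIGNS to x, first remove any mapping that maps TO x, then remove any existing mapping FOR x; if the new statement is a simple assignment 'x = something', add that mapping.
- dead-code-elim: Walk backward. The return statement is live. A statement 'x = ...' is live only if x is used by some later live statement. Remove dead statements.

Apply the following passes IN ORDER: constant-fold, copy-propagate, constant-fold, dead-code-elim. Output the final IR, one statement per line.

Answer: return 8

Derivation:
Initial IR:
  c = 9
  a = 8 * c
  z = c + 0
  b = 0 - 0
  t = 8 * 1
  return t
After constant-fold (6 stmts):
  c = 9
  a = 8 * c
  z = c
  b = 0
  t = 8
  return t
After copy-propagate (6 stmts):
  c = 9
  a = 8 * 9
  z = 9
  b = 0
  t = 8
  return 8
After constant-fold (6 stmts):
  c = 9
  a = 72
  z = 9
  b = 0
  t = 8
  return 8
After dead-code-elim (1 stmts):
  return 8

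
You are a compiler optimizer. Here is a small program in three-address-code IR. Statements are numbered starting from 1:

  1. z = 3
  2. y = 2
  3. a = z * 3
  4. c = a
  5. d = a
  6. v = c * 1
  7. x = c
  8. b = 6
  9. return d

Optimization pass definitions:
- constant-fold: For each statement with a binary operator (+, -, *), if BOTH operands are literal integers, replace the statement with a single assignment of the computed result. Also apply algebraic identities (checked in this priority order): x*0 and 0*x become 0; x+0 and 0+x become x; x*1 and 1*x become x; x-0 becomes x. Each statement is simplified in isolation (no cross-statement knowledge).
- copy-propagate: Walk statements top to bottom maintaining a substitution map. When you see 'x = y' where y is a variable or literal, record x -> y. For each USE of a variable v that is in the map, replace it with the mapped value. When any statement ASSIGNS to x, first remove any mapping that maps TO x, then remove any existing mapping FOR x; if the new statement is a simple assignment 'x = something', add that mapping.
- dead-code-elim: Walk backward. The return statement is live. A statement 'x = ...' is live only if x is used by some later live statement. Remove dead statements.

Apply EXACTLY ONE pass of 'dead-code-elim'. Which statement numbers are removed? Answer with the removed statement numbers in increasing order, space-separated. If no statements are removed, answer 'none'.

Answer: 2 4 6 7 8

Derivation:
Backward liveness scan:
Stmt 1 'z = 3': KEEP (z is live); live-in = []
Stmt 2 'y = 2': DEAD (y not in live set ['z'])
Stmt 3 'a = z * 3': KEEP (a is live); live-in = ['z']
Stmt 4 'c = a': DEAD (c not in live set ['a'])
Stmt 5 'd = a': KEEP (d is live); live-in = ['a']
Stmt 6 'v = c * 1': DEAD (v not in live set ['d'])
Stmt 7 'x = c': DEAD (x not in live set ['d'])
Stmt 8 'b = 6': DEAD (b not in live set ['d'])
Stmt 9 'return d': KEEP (return); live-in = ['d']
Removed statement numbers: [2, 4, 6, 7, 8]
Surviving IR:
  z = 3
  a = z * 3
  d = a
  return d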